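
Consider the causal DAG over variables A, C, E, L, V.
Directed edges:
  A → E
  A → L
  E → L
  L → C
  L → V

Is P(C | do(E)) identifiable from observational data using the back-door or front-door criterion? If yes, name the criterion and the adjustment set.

desc(E)\{E}={C,L,V}; candidates ⊆ {A}.
size 0: {}; under {} E still reaches {A,C,L,V} ∋ C.
{A}: E⊥C given {A} in G with E→· removed — back-door holds.
P(C|do(E)) = Σ_{A} P(C|E,A)·P(A).

P(C|do(E)): backdoor, adjust for {A}.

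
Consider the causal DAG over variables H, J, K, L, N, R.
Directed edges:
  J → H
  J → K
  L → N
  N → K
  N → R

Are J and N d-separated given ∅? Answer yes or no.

Yes — J ⊥ N | ∅.

Bayes-Ball from J | ∅ reaches {H,K}.
N ∉ reach(J|∅) ⇒ J ⊥ N | ∅.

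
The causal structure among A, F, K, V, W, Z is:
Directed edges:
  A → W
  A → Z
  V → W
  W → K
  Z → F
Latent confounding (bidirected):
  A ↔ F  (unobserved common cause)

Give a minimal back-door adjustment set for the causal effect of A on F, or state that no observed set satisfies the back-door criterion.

A→F: no observed back-door set.

desc(A)\{A}={F,K,W,Z}; candidates ⊆ {V}.
A↔F: latent back-door arc(s) into A.
size 0: {}; under {} A still reaches {F} ∋ F.
size 1: {V}; under {V} A still reaches {F} ∋ F.
A↔F cannot be blocked by any observed set — no back-door set.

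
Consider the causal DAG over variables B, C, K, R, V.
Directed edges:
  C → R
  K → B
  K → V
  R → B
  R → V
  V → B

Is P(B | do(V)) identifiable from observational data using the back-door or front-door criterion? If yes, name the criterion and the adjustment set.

desc(V)\{V}={B}; candidates ⊆ {C,K,R}.
size 0: {}; under {} V still reaches {B,C,K,R} ∋ B.
size 1: {C}, {K}, {R}; under {C} V still reaches {B,K,R} ∋ B.
{K,R}: V⊥B given {K,R} in G with V→· removed — back-door holds.
P(B|do(V)) = Σ_{K,R} P(B|V,K,R)·P(K,R).

P(B|do(V)): backdoor, adjust for {K, R}.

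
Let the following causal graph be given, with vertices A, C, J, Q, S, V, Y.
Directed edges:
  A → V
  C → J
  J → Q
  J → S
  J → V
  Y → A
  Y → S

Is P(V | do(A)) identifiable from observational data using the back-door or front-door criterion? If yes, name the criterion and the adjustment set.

desc(A)\{A}={V}; candidates ⊆ {C,J,Q,S,Y}.
∅: A⊥V given ∅ in G with A→· removed — back-door holds.
P(V|do(A)) = P(V|A) — no adjustment needed.

P(V|do(A)): backdoor, adjust for ∅.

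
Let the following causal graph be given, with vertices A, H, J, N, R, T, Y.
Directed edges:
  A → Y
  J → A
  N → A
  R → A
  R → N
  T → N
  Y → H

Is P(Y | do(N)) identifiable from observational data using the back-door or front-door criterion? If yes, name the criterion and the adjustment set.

desc(N)\{N}={A,H,Y}; candidates ⊆ {J,R,T}.
size 0: {}; under {} N still reaches {A,H,R,T,Y} ∋ Y.
{R}: N⊥Y given {R} in G with N→· removed — back-door holds.
P(Y|do(N)) = Σ_{R} P(Y|N,R)·P(R).

P(Y|do(N)): backdoor, adjust for {R}.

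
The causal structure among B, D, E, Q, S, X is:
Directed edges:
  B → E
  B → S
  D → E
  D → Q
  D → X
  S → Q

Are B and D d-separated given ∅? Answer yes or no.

Yes — B ⊥ D | ∅.

Bayes-Ball from B | ∅ reaches {E,Q,S}.
D ∉ reach(B|∅) ⇒ B ⊥ D | ∅.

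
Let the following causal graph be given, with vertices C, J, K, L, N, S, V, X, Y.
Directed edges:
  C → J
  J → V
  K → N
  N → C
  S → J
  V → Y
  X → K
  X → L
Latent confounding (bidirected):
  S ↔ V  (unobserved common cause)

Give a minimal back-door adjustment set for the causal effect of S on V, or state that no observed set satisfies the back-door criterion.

S→V: no observed back-door set.

desc(S)\{S}={J,V,Y}; candidates ⊆ {C,K,L,N,X}.
S↔V: latent back-door arc(s) into S.
size 0: {}; under {} S still reaches {V,Y} ∋ V.
size 1: {C}, {K}, {L} …(+2); under {C} S still reaches {V,Y} ∋ V.
size 2: {C,K}, {C,L}, {C,N} …(+7); under {C,K} S still reaches {V,Y} ∋ V.
S↔V cannot be blocked by any observed set — no back-door set.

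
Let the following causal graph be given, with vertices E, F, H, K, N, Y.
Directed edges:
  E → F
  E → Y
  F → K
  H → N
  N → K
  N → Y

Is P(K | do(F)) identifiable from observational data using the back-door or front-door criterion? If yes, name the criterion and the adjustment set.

P(K|do(F)): backdoor, adjust for ∅.

desc(F)\{F}={K}; candidates ⊆ {E,H,N,Y}.
∅: F⊥K given ∅ in G with F→· removed — back-door holds.
P(K|do(F)) = P(K|F) — no adjustment needed.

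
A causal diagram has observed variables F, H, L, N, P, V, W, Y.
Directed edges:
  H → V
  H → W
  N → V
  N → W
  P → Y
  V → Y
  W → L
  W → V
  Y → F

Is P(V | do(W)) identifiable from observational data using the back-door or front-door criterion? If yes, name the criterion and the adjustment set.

P(V|do(W)): backdoor, adjust for {H, N}.

desc(W)\{W}={F,L,V,Y}; candidates ⊆ {H,N,P}.
size 0: {}; under {} W still reaches {F,H,N,V,Y} ∋ V.
size 1: {H}, {N}, {P}; under {H} W still reaches {F,N,V,Y} ∋ V.
{H,N}: W⊥V given {H,N} in G with W→· removed — back-door holds.
P(V|do(W)) = Σ_{H,N} P(V|W,H,N)·P(H,N).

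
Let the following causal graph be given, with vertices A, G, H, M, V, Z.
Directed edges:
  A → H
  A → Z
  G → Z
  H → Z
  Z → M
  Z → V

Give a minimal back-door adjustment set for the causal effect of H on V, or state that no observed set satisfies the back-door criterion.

H→V: minimal back-door set {A}.

desc(H)\{H}={M,V,Z}; candidates ⊆ {A,G}.
size 0: {}; under {} H still reaches {A,M,V,Z} ∋ V.
{A}: H⊥V given {A} in G with H→· removed — back-door holds.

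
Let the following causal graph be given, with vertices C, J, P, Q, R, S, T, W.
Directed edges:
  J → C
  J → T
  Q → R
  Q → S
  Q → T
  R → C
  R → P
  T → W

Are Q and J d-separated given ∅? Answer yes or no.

Bayes-Ball from Q | ∅ reaches {C,P,R,S,T,W}.
J ∉ reach(Q|∅) ⇒ Q ⊥ J | ∅.

Yes — Q ⊥ J | ∅.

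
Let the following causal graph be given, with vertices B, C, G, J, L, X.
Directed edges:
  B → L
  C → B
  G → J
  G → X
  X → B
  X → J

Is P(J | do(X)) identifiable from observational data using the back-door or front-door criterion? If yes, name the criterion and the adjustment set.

P(J|do(X)): backdoor, adjust for {G}.

desc(X)\{X}={B,J,L}; candidates ⊆ {C,G}.
size 0: {}; under {} X still reaches {G,J} ∋ J.
{G}: X⊥J given {G} in G with X→· removed — back-door holds.
P(J|do(X)) = Σ_{G} P(J|X,G)·P(G).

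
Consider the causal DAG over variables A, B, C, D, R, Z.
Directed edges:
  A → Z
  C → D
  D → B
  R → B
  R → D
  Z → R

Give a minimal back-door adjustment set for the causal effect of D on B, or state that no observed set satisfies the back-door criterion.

desc(D)\{D}={B}; candidates ⊆ {A,C,R,Z}.
size 0: {}; under {} D still reaches {A,B,C,R,Z} ∋ B.
{R}: D⊥B given {R} in G with D→· removed — back-door holds.

D→B: minimal back-door set {R}.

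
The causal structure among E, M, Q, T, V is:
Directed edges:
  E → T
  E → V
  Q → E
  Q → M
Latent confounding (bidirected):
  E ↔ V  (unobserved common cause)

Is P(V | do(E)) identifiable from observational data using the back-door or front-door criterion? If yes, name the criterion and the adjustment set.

desc(E)\{E}={T,V}; candidates ⊆ {M,Q}.
E↔V: latent back-door arc(s) into E.
size 0: {}; under {} E still reaches {M,Q,V} ∋ V.
size 1: {M}, {Q}; under {M} E still reaches {Q,V} ∋ V.
size 2: {M,Q}; under {M,Q} E still reaches {V} ∋ V.
E↔V cannot be blocked by any observed set — no back-door set.
No mediator lies on a directed E→…→V path.
Neither criterion identifies P(V|do(E)) in this graph.

P(V|do(E)): not identifiable (no BD/FD set).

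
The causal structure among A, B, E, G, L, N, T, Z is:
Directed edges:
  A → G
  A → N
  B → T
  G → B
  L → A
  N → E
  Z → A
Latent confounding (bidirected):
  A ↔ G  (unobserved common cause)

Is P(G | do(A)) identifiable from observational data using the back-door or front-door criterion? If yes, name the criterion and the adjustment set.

P(G|do(A)): not identifiable (no BD/FD set).

desc(A)\{A}={B,E,G,N,T}; candidates ⊆ {L,Z}.
A↔G: latent back-door arc(s) into A.
size 0: {}; under {} A still reaches {B,G,L,T,Z} ∋ G.
size 1: {L}, {Z}; under {L} A still reaches {B,G,T,Z} ∋ G.
size 2: {L,Z}; under {L,Z} A still reaches {B,G,T} ∋ G.
A↔G cannot be blocked by any observed set — no back-door set.
No mediator lies on a directed A→…→G path.
Neither criterion identifies P(G|do(A)) in this graph.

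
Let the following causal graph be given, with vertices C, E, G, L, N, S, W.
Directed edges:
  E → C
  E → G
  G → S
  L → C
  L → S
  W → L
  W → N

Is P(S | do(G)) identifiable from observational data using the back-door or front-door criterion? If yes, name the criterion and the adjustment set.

desc(G)\{G}={S}; candidates ⊆ {C,E,L,N,W}.
∅: G⊥S given ∅ in G with G→· removed — back-door holds.
P(S|do(G)) = P(S|G) — no adjustment needed.

P(S|do(G)): backdoor, adjust for ∅.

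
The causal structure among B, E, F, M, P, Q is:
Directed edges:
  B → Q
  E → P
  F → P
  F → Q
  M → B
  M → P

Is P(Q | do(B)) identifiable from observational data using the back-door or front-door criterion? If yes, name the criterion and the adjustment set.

desc(B)\{B}={Q}; candidates ⊆ {E,F,M,P}.
∅: B⊥Q given ∅ in G with B→· removed — back-door holds.
P(Q|do(B)) = P(Q|B) — no adjustment needed.

P(Q|do(B)): backdoor, adjust for ∅.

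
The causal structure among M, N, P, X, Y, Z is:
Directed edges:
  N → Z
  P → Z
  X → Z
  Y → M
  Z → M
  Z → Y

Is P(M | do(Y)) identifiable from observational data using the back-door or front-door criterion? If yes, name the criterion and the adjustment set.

P(M|do(Y)): backdoor, adjust for {Z}.

desc(Y)\{Y}={M}; candidates ⊆ {N,P,X,Z}.
size 0: {}; under {} Y still reaches {M,N,P,X,Z} ∋ M.
{Z}: Y⊥M given {Z} in G with Y→· removed — back-door holds.
P(M|do(Y)) = Σ_{Z} P(M|Y,Z)·P(Z).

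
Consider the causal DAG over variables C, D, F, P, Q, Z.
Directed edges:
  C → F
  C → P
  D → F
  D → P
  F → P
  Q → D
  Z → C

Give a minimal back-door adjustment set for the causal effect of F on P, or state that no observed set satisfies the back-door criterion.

F→P: minimal back-door set {C, D}.

desc(F)\{F}={P}; candidates ⊆ {C,D,Q,Z}.
size 0: {}; under {} F still reaches {C,D,P,Q,Z} ∋ P.
size 1: {C}, {D}, {Q} …(+1); under {C} F still reaches {D,P,Q} ∋ P.
{C,D}: F⊥P given {C,D} in G with F→· removed — back-door holds.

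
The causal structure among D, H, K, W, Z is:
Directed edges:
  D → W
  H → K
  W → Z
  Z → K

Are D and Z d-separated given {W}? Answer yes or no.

Bayes-Ball from D | {W} reaches ∅.
Z ∉ reach(D|{W}) ⇒ D ⊥ Z | {W}.

Yes — D ⊥ Z | {W}.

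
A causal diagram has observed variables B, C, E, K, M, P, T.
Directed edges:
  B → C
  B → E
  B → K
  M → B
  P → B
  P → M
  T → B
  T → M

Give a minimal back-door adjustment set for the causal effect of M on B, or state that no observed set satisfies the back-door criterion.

desc(M)\{M}={B,C,E,K}; candidates ⊆ {P,T}.
size 0: {}; under {} M still reaches {B,C,E,K,P,T} ∋ B.
size 1: {P}, {T}; under {P} M still reaches {B,C,E,K,T} ∋ B.
{P,T}: M⊥B given {P,T} in G with M→· removed — back-door holds.

M→B: minimal back-door set {P, T}.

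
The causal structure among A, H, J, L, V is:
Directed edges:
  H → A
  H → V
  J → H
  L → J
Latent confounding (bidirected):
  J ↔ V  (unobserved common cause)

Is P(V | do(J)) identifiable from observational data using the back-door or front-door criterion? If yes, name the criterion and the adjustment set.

P(V|do(J)): frontdoor, adjust for {H}.

desc(J)\{J}={A,H,V}; candidates ⊆ {L}.
J↔V: latent back-door arc(s) into J.
size 0: {}; under {} J still reaches {L,V} ∋ V.
size 1: {L}; under {L} J still reaches {V} ∋ V.
J↔V cannot be blocked by any observed set — no back-door set.
{H}: (i) intercepts every directed J→V path; (ii) no back-door J→{H}; (iii) {J} blocks every back-door {H}→V. Front-door holds.
P(V|do(J)) = Σ_{H} P(H|J) Σ_{J'} P(V|H,J')P(J').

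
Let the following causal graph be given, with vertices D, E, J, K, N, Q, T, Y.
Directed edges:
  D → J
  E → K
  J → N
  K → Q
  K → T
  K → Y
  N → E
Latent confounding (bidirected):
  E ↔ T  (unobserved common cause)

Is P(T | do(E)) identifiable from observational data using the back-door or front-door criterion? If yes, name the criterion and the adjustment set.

P(T|do(E)): frontdoor, adjust for {K}.

desc(E)\{E}={K,Q,T,Y}; candidates ⊆ {D,J,N}.
E↔T: latent back-door arc(s) into E.
size 0: {}; under {} E still reaches {D,J,N,T} ∋ T.
size 1: {D}, {J}, {N}; under {D} E still reaches {J,N,T} ∋ T.
size 2: {D,J}, {D,N}, {J,N}; under {D,J} E still reaches {N,T} ∋ T.
E↔T cannot be blocked by any observed set — no back-door set.
{K}: (i) intercepts every directed E→T path; (ii) no back-door E→{K}; (iii) {E} blocks every back-door {K}→T. Front-door holds.
P(T|do(E)) = Σ_{K} P(K|E) Σ_{E'} P(T|K,E')P(E').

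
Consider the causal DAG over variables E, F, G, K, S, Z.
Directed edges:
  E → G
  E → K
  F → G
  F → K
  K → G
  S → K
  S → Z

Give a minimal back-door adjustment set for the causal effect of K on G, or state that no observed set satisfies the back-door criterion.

desc(K)\{K}={G}; candidates ⊆ {E,F,S,Z}.
size 0: {}; under {} K still reaches {E,F,G,S,Z} ∋ G.
size 1: {E}, {F}, {S} …(+1); under {E} K still reaches {F,G,S,Z} ∋ G.
{E,F}: K⊥G given {E,F} in G with K→· removed — back-door holds.

K→G: minimal back-door set {E, F}.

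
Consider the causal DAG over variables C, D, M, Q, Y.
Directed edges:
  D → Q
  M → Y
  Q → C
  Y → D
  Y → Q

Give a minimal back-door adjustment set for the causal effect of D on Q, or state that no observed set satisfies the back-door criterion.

D→Q: minimal back-door set {Y}.

desc(D)\{D}={C,Q}; candidates ⊆ {M,Y}.
size 0: {}; under {} D still reaches {C,M,Q,Y} ∋ Q.
{Y}: D⊥Q given {Y} in G with D→· removed — back-door holds.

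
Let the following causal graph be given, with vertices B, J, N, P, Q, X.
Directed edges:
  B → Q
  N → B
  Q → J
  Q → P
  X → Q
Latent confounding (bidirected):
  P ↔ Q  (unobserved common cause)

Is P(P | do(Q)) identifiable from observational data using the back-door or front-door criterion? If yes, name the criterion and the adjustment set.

P(P|do(Q)): not identifiable (no BD/FD set).

desc(Q)\{Q}={J,P}; candidates ⊆ {B,N,X}.
Q↔P: latent back-door arc(s) into Q.
size 0: {}; under {} Q still reaches {B,N,P,X} ∋ P.
size 1: {B}, {N}, {X}; under {B} Q still reaches {P,X} ∋ P.
size 2: {B,N}, {B,X}, {N,X}; under {B,N} Q still reaches {P,X} ∋ P.
Q↔P cannot be blocked by any observed set — no back-door set.
No mediator lies on a directed Q→…→P path.
Neither criterion identifies P(P|do(Q)) in this graph.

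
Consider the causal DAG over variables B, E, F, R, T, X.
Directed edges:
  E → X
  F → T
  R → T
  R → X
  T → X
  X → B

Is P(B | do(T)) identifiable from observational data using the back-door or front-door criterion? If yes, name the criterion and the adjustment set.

desc(T)\{T}={B,X}; candidates ⊆ {E,F,R}.
size 0: {}; under {} T still reaches {B,F,R,X} ∋ B.
{R}: T⊥B given {R} in G with T→· removed — back-door holds.
P(B|do(T)) = Σ_{R} P(B|T,R)·P(R).

P(B|do(T)): backdoor, adjust for {R}.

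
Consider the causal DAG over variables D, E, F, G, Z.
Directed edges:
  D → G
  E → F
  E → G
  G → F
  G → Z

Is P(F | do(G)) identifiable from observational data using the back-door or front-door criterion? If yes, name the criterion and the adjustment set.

desc(G)\{G}={F,Z}; candidates ⊆ {D,E}.
size 0: {}; under {} G still reaches {D,E,F} ∋ F.
{E}: G⊥F given {E} in G with G→· removed — back-door holds.
P(F|do(G)) = Σ_{E} P(F|G,E)·P(E).

P(F|do(G)): backdoor, adjust for {E}.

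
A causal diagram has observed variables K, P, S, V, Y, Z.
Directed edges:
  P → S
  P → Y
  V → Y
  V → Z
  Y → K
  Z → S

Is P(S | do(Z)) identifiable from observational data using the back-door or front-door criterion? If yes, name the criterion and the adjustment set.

desc(Z)\{Z}={S}; candidates ⊆ {K,P,V,Y}.
∅: Z⊥S given ∅ in G with Z→· removed — back-door holds.
P(S|do(Z)) = P(S|Z) — no adjustment needed.

P(S|do(Z)): backdoor, adjust for ∅.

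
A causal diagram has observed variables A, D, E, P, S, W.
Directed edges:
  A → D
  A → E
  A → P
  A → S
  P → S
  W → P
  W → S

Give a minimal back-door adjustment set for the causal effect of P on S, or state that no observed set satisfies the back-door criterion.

P→S: minimal back-door set {A, W}.

desc(P)\{P}={S}; candidates ⊆ {A,D,E,W}.
size 0: {}; under {} P still reaches {A,D,E,S,W} ∋ S.
size 1: {A}, {D}, {E} …(+1); under {A} P still reaches {S,W} ∋ S.
{A,W}: P⊥S given {A,W} in G with P→· removed — back-door holds.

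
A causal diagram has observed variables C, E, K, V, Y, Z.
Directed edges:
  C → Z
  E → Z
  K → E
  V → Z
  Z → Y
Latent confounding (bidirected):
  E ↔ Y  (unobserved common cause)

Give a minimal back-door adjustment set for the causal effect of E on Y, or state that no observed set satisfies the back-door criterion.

desc(E)\{E}={Y,Z}; candidates ⊆ {C,K,V}.
E↔Y: latent back-door arc(s) into E.
size 0: {}; under {} E still reaches {K,Y} ∋ Y.
size 1: {C}, {K}, {V}; under {C} E still reaches {K,Y} ∋ Y.
size 2: {C,K}, {C,V}, {K,V}; under {C,K} E still reaches {Y} ∋ Y.
E↔Y cannot be blocked by any observed set — no back-door set.

E→Y: no observed back-door set.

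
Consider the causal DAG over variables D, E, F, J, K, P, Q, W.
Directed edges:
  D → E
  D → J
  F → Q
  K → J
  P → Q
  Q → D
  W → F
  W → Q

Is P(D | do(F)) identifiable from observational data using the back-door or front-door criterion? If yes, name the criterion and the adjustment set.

P(D|do(F)): backdoor, adjust for {W}.

desc(F)\{F}={D,E,J,Q}; candidates ⊆ {K,P,W}.
size 0: {}; under {} F still reaches {D,E,J,Q,W} ∋ D.
{W}: F⊥D given {W} in G with F→· removed — back-door holds.
P(D|do(F)) = Σ_{W} P(D|F,W)·P(W).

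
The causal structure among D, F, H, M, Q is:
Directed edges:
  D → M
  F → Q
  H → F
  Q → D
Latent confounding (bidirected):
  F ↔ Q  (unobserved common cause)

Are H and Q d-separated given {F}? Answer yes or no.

No — H and Q are d-connected given {F}.

Bayes-Ball from H | {F} reaches {D,M,Q}.
Q ∈ reach(H|{F}) ⇒ H ⊥̸ Q | {F}.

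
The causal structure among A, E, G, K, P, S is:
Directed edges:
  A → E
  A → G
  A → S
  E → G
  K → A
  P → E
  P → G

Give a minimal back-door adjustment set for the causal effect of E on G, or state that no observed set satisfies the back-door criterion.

desc(E)\{E}={G}; candidates ⊆ {A,K,P,S}.
size 0: {}; under {} E still reaches {A,G,K,P,S} ∋ G.
size 1: {A}, {K}, {P} …(+1); under {A} E still reaches {G,P} ∋ G.
{A,P}: E⊥G given {A,P} in G with E→· removed — back-door holds.

E→G: minimal back-door set {A, P}.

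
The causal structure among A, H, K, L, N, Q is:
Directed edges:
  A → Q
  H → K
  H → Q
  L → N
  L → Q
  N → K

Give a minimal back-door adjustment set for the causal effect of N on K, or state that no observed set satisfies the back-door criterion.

desc(N)\{N}={K}; candidates ⊆ {A,H,L,Q}.
∅: N⊥K given ∅ in G with N→· removed — back-door holds.

N→K: minimal back-door set ∅.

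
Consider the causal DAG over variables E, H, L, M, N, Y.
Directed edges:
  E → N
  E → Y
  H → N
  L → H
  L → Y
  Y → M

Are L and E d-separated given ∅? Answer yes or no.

Yes — L ⊥ E | ∅.

Bayes-Ball from L | ∅ reaches {H,M,N,Y}.
E ∉ reach(L|∅) ⇒ L ⊥ E | ∅.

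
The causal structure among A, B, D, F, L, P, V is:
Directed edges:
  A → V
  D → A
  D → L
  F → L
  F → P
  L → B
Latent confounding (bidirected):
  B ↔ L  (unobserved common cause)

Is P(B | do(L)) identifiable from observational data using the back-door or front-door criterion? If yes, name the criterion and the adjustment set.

desc(L)\{L}={B}; candidates ⊆ {A,D,F,P,V}.
L↔B: latent back-door arc(s) into L.
size 0: {}; under {} L still reaches {A,B,D,F,P,V} ∋ B.
size 1: {A}, {D}, {F} …(+2); under {A} L still reaches {B,D,F,P} ∋ B.
size 2: {A,D}, {A,F}, {A,P} …(+7); under {A,D} L still reaches {B,F,P} ∋ B.
L↔B cannot be blocked by any observed set — no back-door set.
No mediator lies on a directed L→…→B path.
Neither criterion identifies P(B|do(L)) in this graph.

P(B|do(L)): not identifiable (no BD/FD set).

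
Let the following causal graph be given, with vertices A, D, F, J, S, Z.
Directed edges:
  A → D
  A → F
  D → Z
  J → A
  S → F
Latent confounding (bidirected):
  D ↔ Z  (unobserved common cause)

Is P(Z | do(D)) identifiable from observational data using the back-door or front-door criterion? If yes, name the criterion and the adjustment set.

P(Z|do(D)): not identifiable (no BD/FD set).

desc(D)\{D}={Z}; candidates ⊆ {A,F,J,S}.
D↔Z: latent back-door arc(s) into D.
size 0: {}; under {} D still reaches {A,F,J,Z} ∋ Z.
size 1: {A}, {F}, {J} …(+1); under {A} D still reaches {Z} ∋ Z.
size 2: {A,F}, {A,J}, {A,S} …(+3); under {A,F} D still reaches {Z} ∋ Z.
D↔Z cannot be blocked by any observed set — no back-door set.
No mediator lies on a directed D→…→Z path.
Neither criterion identifies P(Z|do(D)) in this graph.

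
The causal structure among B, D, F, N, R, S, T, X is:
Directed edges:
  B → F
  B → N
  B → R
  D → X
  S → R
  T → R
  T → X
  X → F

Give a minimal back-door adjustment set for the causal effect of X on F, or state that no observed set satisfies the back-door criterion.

X→F: minimal back-door set ∅.

desc(X)\{X}={F}; candidates ⊆ {B,D,N,R,S,T}.
∅: X⊥F given ∅ in G with X→· removed — back-door holds.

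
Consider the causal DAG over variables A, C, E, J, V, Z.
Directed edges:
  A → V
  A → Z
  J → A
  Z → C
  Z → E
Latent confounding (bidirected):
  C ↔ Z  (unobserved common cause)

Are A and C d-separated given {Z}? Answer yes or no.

No — A and C are d-connected given {Z}.

Bayes-Ball from A | {Z} reaches {C,J,V}.
C ∈ reach(A|{Z}) ⇒ A ⊥̸ C | {Z}.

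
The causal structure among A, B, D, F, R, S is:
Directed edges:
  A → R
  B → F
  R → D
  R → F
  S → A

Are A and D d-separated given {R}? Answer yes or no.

Yes — A ⊥ D | {R}.

Bayes-Ball from A | {R} reaches {S}.
D ∉ reach(A|{R}) ⇒ A ⊥ D | {R}.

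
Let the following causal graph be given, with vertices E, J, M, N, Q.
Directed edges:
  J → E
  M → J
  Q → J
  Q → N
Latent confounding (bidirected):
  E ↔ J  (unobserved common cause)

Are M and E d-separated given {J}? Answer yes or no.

No — M and E are d-connected given {J}.

Bayes-Ball from M | {J} reaches {E,N,Q}.
E ∈ reach(M|{J}) ⇒ M ⊥̸ E | {J}.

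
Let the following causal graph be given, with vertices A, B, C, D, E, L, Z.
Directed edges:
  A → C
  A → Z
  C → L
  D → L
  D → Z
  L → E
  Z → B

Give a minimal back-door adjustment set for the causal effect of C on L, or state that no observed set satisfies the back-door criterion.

desc(C)\{C}={E,L}; candidates ⊆ {A,B,D,Z}.
∅: C⊥L given ∅ in G with C→· removed — back-door holds.

C→L: minimal back-door set ∅.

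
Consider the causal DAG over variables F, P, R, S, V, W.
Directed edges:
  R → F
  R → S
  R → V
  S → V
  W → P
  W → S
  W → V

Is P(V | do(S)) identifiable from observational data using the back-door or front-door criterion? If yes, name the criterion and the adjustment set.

P(V|do(S)): backdoor, adjust for {R, W}.

desc(S)\{S}={V}; candidates ⊆ {F,P,R,W}.
size 0: {}; under {} S still reaches {F,P,R,V,W} ∋ V.
size 1: {F}, {P}, {R} …(+1); under {F} S still reaches {P,R,V,W} ∋ V.
{R,W}: S⊥V given {R,W} in G with S→· removed — back-door holds.
P(V|do(S)) = Σ_{R,W} P(V|S,R,W)·P(R,W).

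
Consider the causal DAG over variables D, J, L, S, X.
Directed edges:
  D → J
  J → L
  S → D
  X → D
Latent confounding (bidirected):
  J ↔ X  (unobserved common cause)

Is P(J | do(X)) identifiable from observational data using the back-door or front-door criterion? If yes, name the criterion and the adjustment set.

P(J|do(X)): frontdoor, adjust for {D}.

desc(X)\{X}={D,J,L}; candidates ⊆ {S}.
X↔J: latent back-door arc(s) into X.
size 0: {}; under {} X still reaches {J,L} ∋ J.
size 1: {S}; under {S} X still reaches {J,L} ∋ J.
X↔J cannot be blocked by any observed set — no back-door set.
{D}: (i) intercepts every directed X→J path; (ii) no back-door X→{D}; (iii) {X} blocks every back-door {D}→J. Front-door holds.
P(J|do(X)) = Σ_{D} P(D|X) Σ_{X'} P(J|D,X')P(X').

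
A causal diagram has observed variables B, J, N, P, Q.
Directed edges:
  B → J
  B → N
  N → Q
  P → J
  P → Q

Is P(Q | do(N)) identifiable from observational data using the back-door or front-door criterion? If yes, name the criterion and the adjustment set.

P(Q|do(N)): backdoor, adjust for ∅.

desc(N)\{N}={Q}; candidates ⊆ {B,J,P}.
∅: N⊥Q given ∅ in G with N→· removed — back-door holds.
P(Q|do(N)) = P(Q|N) — no adjustment needed.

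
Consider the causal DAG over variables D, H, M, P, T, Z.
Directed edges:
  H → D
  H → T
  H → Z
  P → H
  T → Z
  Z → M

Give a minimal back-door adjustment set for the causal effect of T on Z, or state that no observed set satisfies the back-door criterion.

T→Z: minimal back-door set {H}.

desc(T)\{T}={M,Z}; candidates ⊆ {D,H,P}.
size 0: {}; under {} T still reaches {D,H,M,P,Z} ∋ Z.
{H}: T⊥Z given {H} in G with T→· removed — back-door holds.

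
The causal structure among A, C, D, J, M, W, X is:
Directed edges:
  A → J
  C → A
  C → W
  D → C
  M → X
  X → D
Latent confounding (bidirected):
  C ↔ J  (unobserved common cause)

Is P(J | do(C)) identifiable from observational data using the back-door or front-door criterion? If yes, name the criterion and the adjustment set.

desc(C)\{C}={A,J,W}; candidates ⊆ {D,M,X}.
C↔J: latent back-door arc(s) into C.
size 0: {}; under {} C still reaches {D,J,M,X} ∋ J.
size 1: {D}, {M}, {X}; under {D} C still reaches {J} ∋ J.
size 2: {D,M}, {D,X}, {M,X}; under {D,M} C still reaches {J} ∋ J.
C↔J cannot be blocked by any observed set — no back-door set.
{A}: (i) intercepts every directed C→J path; (ii) no back-door C→{A}; (iii) {C} blocks every back-door {A}→J. Front-door holds.
P(J|do(C)) = Σ_{A} P(A|C) Σ_{C'} P(J|A,C')P(C').

P(J|do(C)): frontdoor, adjust for {A}.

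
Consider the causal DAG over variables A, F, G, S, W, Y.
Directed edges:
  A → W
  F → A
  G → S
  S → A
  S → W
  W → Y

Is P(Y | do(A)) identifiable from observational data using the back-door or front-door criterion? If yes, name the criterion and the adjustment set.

P(Y|do(A)): backdoor, adjust for {S}.

desc(A)\{A}={W,Y}; candidates ⊆ {F,G,S}.
size 0: {}; under {} A still reaches {F,G,S,W,Y} ∋ Y.
{S}: A⊥Y given {S} in G with A→· removed — back-door holds.
P(Y|do(A)) = Σ_{S} P(Y|A,S)·P(S).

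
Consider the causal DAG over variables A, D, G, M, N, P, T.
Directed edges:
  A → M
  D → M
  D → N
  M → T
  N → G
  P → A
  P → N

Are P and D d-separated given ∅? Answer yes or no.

Bayes-Ball from P | ∅ reaches {A,G,M,N,T}.
D ∉ reach(P|∅) ⇒ P ⊥ D | ∅.

Yes — P ⊥ D | ∅.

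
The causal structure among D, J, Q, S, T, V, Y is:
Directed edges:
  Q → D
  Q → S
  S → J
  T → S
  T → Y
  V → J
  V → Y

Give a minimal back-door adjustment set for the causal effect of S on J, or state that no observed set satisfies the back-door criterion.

desc(S)\{S}={J}; candidates ⊆ {D,Q,T,V,Y}.
∅: S⊥J given ∅ in G with S→· removed — back-door holds.

S→J: minimal back-door set ∅.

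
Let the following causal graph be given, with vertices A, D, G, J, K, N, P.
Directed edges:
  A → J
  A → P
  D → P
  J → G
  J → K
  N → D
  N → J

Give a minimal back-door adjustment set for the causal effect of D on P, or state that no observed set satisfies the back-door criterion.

desc(D)\{D}={P}; candidates ⊆ {A,G,J,K,N}.
∅: D⊥P given ∅ in G with D→· removed — back-door holds.

D→P: minimal back-door set ∅.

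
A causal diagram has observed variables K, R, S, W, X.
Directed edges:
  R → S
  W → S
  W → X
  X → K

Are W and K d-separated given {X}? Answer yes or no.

Yes — W ⊥ K | {X}.

Bayes-Ball from W | {X} reaches {S}.
K ∉ reach(W|{X}) ⇒ W ⊥ K | {X}.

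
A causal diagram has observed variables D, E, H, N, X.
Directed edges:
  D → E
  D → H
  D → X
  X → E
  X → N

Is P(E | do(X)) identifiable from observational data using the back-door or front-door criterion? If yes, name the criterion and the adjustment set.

desc(X)\{X}={E,N}; candidates ⊆ {D,H}.
size 0: {}; under {} X still reaches {D,E,H} ∋ E.
{D}: X⊥E given {D} in G with X→· removed — back-door holds.
P(E|do(X)) = Σ_{D} P(E|X,D)·P(D).

P(E|do(X)): backdoor, adjust for {D}.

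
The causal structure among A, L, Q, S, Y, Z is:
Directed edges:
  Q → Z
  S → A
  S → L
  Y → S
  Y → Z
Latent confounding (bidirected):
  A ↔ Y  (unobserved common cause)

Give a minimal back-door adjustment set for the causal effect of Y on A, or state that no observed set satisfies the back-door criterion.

Y→A: no observed back-door set.

desc(Y)\{Y}={A,L,S,Z}; candidates ⊆ {Q}.
Y↔A: latent back-door arc(s) into Y.
size 0: {}; under {} Y still reaches {A} ∋ A.
size 1: {Q}; under {Q} Y still reaches {A} ∋ A.
Y↔A cannot be blocked by any observed set — no back-door set.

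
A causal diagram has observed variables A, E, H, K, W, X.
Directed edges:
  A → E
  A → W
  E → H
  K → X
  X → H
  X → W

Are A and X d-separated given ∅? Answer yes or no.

Bayes-Ball from A | ∅ reaches {E,H,W}.
X ∉ reach(A|∅) ⇒ A ⊥ X | ∅.

Yes — A ⊥ X | ∅.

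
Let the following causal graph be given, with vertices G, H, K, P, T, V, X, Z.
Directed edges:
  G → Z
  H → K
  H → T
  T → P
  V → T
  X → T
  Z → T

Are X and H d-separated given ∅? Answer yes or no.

Yes — X ⊥ H | ∅.

Bayes-Ball from X | ∅ reaches {P,T}.
H ∉ reach(X|∅) ⇒ X ⊥ H | ∅.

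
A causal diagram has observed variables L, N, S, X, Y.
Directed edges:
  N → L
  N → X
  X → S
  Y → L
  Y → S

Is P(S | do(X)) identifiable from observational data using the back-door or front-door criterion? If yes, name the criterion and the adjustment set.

P(S|do(X)): backdoor, adjust for ∅.

desc(X)\{X}={S}; candidates ⊆ {L,N,Y}.
∅: X⊥S given ∅ in G with X→· removed — back-door holds.
P(S|do(X)) = P(S|X) — no adjustment needed.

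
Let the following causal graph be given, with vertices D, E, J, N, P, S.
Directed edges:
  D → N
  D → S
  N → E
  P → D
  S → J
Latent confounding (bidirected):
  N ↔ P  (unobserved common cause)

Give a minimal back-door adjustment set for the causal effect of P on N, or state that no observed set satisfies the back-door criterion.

desc(P)\{P}={D,E,J,N,S}; candidates ⊆ {—}.
P↔N: latent back-door arc(s) into P.
size 0: {}; under {} P still reaches {E,N} ∋ N.
P↔N cannot be blocked by any observed set — no back-door set.

P→N: no observed back-door set.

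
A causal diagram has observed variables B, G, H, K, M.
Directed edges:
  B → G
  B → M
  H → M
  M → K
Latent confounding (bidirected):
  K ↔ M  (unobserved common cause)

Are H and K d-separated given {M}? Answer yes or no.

No — H and K are d-connected given {M}.

Bayes-Ball from H | {M} reaches {B,G,K}.
K ∈ reach(H|{M}) ⇒ H ⊥̸ K | {M}.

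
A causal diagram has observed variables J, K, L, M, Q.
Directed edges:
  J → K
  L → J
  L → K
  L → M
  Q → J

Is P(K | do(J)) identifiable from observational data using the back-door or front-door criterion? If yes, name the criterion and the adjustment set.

desc(J)\{J}={K}; candidates ⊆ {L,M,Q}.
size 0: {}; under {} J still reaches {K,L,M,Q} ∋ K.
{L}: J⊥K given {L} in G with J→· removed — back-door holds.
P(K|do(J)) = Σ_{L} P(K|J,L)·P(L).

P(K|do(J)): backdoor, adjust for {L}.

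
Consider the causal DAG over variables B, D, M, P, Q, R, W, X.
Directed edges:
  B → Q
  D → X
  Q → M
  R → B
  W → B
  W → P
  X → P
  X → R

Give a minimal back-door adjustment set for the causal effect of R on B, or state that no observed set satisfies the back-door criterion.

desc(R)\{R}={B,M,Q}; candidates ⊆ {D,P,W,X}.
∅: R⊥B given ∅ in G with R→· removed — back-door holds.

R→B: minimal back-door set ∅.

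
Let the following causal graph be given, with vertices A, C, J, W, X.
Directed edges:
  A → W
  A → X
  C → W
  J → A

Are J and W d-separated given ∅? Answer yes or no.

Bayes-Ball from J | ∅ reaches {A,W,X}.
W ∈ reach(J|∅) ⇒ J ⊥̸ W | ∅.

No — J and W are d-connected given ∅.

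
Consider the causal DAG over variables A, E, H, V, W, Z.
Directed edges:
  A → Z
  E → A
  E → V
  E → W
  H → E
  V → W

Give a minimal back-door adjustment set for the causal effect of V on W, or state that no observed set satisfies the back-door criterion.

V→W: minimal back-door set {E}.

desc(V)\{V}={W}; candidates ⊆ {A,E,H,Z}.
size 0: {}; under {} V still reaches {A,E,H,W,Z} ∋ W.
{E}: V⊥W given {E} in G with V→· removed — back-door holds.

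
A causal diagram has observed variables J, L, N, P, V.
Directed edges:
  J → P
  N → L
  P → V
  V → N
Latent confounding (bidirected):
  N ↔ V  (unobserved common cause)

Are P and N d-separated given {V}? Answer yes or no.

No — P and N are d-connected given {V}.

Bayes-Ball from P | {V} reaches {J,L,N}.
N ∈ reach(P|{V}) ⇒ P ⊥̸ N | {V}.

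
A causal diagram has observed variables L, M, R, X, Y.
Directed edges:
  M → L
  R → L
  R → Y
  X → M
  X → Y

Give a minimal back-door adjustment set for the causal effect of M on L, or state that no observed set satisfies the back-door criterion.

M→L: minimal back-door set ∅.

desc(M)\{M}={L}; candidates ⊆ {R,X,Y}.
∅: M⊥L given ∅ in G with M→· removed — back-door holds.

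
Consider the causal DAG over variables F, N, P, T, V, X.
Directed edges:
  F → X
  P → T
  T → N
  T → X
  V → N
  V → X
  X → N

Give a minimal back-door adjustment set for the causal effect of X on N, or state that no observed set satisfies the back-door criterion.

desc(X)\{X}={N}; candidates ⊆ {F,P,T,V}.
size 0: {}; under {} X still reaches {F,N,P,T,V} ∋ N.
size 1: {F}, {P}, {T} …(+1); under {F} X still reaches {N,P,T,V} ∋ N.
{T,V}: X⊥N given {T,V} in G with X→· removed — back-door holds.

X→N: minimal back-door set {T, V}.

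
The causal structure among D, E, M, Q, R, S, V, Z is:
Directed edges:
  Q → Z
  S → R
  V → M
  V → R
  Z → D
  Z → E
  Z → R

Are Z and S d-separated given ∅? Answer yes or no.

Bayes-Ball from Z | ∅ reaches {D,E,Q,R}.
S ∉ reach(Z|∅) ⇒ Z ⊥ S | ∅.

Yes — Z ⊥ S | ∅.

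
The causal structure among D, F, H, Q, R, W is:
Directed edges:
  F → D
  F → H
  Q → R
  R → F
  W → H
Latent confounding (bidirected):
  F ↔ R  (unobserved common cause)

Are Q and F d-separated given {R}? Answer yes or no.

Bayes-Ball from Q | {R} reaches {D,F,H}.
F ∈ reach(Q|{R}) ⇒ Q ⊥̸ F | {R}.

No — Q and F are d-connected given {R}.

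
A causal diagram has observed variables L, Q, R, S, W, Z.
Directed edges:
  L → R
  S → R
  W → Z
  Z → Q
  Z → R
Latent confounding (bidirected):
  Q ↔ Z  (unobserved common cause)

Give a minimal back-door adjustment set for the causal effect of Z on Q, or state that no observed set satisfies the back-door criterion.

Z→Q: no observed back-door set.

desc(Z)\{Z}={Q,R}; candidates ⊆ {L,S,W}.
Z↔Q: latent back-door arc(s) into Z.
size 0: {}; under {} Z still reaches {Q,W} ∋ Q.
size 1: {L}, {S}, {W}; under {L} Z still reaches {Q,W} ∋ Q.
size 2: {L,S}, {L,W}, {S,W}; under {L,S} Z still reaches {Q,W} ∋ Q.
Z↔Q cannot be blocked by any observed set — no back-door set.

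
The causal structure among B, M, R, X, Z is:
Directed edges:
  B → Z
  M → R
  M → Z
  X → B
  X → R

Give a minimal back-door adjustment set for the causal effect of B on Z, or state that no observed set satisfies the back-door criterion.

desc(B)\{B}={Z}; candidates ⊆ {M,R,X}.
∅: B⊥Z given ∅ in G with B→· removed — back-door holds.

B→Z: minimal back-door set ∅.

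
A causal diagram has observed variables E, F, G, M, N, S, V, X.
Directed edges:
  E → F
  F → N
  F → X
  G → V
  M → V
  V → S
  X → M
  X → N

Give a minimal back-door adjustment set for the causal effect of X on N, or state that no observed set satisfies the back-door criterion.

X→N: minimal back-door set {F}.

desc(X)\{X}={M,N,S,V}; candidates ⊆ {E,F,G}.
size 0: {}; under {} X still reaches {E,F,N} ∋ N.
{F}: X⊥N given {F} in G with X→· removed — back-door holds.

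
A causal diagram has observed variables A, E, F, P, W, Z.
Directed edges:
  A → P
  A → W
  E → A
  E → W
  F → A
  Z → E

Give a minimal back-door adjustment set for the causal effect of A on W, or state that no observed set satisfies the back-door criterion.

A→W: minimal back-door set {E}.

desc(A)\{A}={P,W}; candidates ⊆ {E,F,Z}.
size 0: {}; under {} A still reaches {E,F,W,Z} ∋ W.
{E}: A⊥W given {E} in G with A→· removed — back-door holds.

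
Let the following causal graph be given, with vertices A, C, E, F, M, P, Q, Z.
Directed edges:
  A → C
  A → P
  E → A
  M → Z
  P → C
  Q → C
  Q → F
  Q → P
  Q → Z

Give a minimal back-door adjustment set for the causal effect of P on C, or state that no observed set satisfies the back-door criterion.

P→C: minimal back-door set {A, Q}.

desc(P)\{P}={C}; candidates ⊆ {A,E,F,M,Q,Z}.
size 0: {}; under {} P still reaches {A,C,E,F,Q,Z} ∋ C.
size 1: {A}, {E}, {F} …(+3); under {A} P still reaches {C,F,Q,Z} ∋ C.
{A,Q}: P⊥C given {A,Q} in G with P→· removed — back-door holds.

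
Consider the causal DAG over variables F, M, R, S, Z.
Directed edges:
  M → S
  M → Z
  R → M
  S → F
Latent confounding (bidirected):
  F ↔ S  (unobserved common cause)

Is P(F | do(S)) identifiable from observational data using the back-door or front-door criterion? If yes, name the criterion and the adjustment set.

desc(S)\{S}={F}; candidates ⊆ {M,R,Z}.
S↔F: latent back-door arc(s) into S.
size 0: {}; under {} S still reaches {F,M,R,Z} ∋ F.
size 1: {M}, {R}, {Z}; under {M} S still reaches {F} ∋ F.
size 2: {M,R}, {M,Z}, {R,Z}; under {M,R} S still reaches {F} ∋ F.
S↔F cannot be blocked by any observed set — no back-door set.
No mediator lies on a directed S→…→F path.
Neither criterion identifies P(F|do(S)) in this graph.

P(F|do(S)): not identifiable (no BD/FD set).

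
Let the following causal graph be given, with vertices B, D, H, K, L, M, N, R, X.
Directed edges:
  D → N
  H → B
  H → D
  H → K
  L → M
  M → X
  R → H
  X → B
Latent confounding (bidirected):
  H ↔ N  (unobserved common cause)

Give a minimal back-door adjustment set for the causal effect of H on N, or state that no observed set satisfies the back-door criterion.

desc(H)\{H}={B,D,K,N}; candidates ⊆ {L,M,R,X}.
H↔N: latent back-door arc(s) into H.
size 0: {}; under {} H still reaches {N,R} ∋ N.
size 1: {L}, {M}, {R} …(+1); under {L} H still reaches {N,R} ∋ N.
size 2: {L,M}, {L,R}, {L,X} …(+3); under {L,M} H still reaches {N,R} ∋ N.
H↔N cannot be blocked by any observed set — no back-door set.

H→N: no observed back-door set.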